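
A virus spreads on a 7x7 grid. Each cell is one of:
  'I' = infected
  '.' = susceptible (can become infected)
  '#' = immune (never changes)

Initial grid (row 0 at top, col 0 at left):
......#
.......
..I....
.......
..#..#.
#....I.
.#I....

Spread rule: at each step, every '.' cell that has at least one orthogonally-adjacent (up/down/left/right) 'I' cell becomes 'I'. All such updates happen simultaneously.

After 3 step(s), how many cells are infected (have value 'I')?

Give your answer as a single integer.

Step 0 (initial): 3 infected
Step 1: +9 new -> 12 infected
Step 2: +13 new -> 25 infected
Step 3: +10 new -> 35 infected

Answer: 35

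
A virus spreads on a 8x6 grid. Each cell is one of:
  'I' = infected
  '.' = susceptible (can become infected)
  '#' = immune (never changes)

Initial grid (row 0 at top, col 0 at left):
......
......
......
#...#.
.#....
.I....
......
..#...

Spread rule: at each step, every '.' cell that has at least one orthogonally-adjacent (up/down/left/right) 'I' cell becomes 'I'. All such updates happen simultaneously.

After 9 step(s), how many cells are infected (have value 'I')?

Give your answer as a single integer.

Answer: 44

Derivation:
Step 0 (initial): 1 infected
Step 1: +3 new -> 4 infected
Step 2: +6 new -> 10 infected
Step 3: +5 new -> 15 infected
Step 4: +7 new -> 22 infected
Step 5: +6 new -> 28 infected
Step 6: +7 new -> 35 infected
Step 7: +5 new -> 40 infected
Step 8: +3 new -> 43 infected
Step 9: +1 new -> 44 infected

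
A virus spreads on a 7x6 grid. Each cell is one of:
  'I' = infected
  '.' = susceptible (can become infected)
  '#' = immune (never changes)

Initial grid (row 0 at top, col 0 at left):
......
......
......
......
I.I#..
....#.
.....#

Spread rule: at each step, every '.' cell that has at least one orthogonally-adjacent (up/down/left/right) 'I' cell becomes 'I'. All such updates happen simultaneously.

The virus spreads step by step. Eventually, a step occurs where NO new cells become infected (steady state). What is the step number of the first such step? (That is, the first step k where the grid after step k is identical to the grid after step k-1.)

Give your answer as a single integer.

Answer: 8

Derivation:
Step 0 (initial): 2 infected
Step 1: +5 new -> 7 infected
Step 2: +8 new -> 15 infected
Step 3: +7 new -> 22 infected
Step 4: +8 new -> 30 infected
Step 5: +5 new -> 35 infected
Step 6: +3 new -> 38 infected
Step 7: +1 new -> 39 infected
Step 8: +0 new -> 39 infected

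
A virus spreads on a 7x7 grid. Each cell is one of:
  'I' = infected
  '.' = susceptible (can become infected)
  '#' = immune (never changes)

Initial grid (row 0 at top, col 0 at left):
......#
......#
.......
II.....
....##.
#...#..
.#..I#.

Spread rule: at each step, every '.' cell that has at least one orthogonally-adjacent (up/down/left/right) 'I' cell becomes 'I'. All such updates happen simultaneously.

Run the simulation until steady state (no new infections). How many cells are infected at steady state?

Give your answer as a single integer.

Answer: 40

Derivation:
Step 0 (initial): 3 infected
Step 1: +6 new -> 9 infected
Step 2: +8 new -> 17 infected
Step 3: +7 new -> 24 infected
Step 4: +4 new -> 28 infected
Step 5: +4 new -> 32 infected
Step 6: +4 new -> 36 infected
Step 7: +2 new -> 38 infected
Step 8: +2 new -> 40 infected
Step 9: +0 new -> 40 infected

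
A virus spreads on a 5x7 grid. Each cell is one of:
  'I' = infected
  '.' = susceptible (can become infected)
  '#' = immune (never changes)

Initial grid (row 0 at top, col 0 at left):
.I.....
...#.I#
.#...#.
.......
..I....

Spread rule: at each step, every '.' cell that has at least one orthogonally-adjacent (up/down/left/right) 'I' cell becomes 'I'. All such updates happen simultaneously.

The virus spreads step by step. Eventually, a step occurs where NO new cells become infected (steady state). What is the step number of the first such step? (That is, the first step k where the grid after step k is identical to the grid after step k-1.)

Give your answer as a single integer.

Answer: 7

Derivation:
Step 0 (initial): 3 infected
Step 1: +8 new -> 11 infected
Step 2: +11 new -> 22 infected
Step 3: +5 new -> 27 infected
Step 4: +2 new -> 29 infected
Step 5: +1 new -> 30 infected
Step 6: +1 new -> 31 infected
Step 7: +0 new -> 31 infected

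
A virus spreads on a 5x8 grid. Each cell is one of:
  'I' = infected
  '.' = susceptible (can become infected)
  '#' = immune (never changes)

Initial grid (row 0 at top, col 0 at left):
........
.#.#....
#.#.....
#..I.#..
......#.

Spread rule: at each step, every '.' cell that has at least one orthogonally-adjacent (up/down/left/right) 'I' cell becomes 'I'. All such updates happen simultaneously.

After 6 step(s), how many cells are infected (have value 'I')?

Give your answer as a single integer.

Step 0 (initial): 1 infected
Step 1: +4 new -> 5 infected
Step 2: +4 new -> 9 infected
Step 3: +5 new -> 14 infected
Step 4: +4 new -> 18 infected
Step 5: +5 new -> 23 infected
Step 6: +4 new -> 27 infected

Answer: 27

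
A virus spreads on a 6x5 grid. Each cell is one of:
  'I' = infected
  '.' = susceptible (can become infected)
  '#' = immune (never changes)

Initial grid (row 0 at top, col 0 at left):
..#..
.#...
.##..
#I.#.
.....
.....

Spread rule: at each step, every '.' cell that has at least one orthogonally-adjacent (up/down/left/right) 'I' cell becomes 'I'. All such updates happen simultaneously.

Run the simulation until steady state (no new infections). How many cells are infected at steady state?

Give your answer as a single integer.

Step 0 (initial): 1 infected
Step 1: +2 new -> 3 infected
Step 2: +3 new -> 6 infected
Step 3: +3 new -> 9 infected
Step 4: +2 new -> 11 infected
Step 5: +2 new -> 13 infected
Step 6: +1 new -> 14 infected
Step 7: +2 new -> 16 infected
Step 8: +2 new -> 18 infected
Step 9: +2 new -> 20 infected
Step 10: +0 new -> 20 infected

Answer: 20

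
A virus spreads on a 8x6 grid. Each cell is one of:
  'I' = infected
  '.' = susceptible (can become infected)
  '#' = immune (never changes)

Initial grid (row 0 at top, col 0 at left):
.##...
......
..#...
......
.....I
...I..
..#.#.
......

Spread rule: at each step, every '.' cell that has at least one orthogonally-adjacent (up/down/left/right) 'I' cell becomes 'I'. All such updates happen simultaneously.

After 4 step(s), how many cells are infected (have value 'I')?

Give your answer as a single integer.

Answer: 33

Derivation:
Step 0 (initial): 2 infected
Step 1: +7 new -> 9 infected
Step 2: +7 new -> 16 infected
Step 3: +10 new -> 26 infected
Step 4: +7 new -> 33 infected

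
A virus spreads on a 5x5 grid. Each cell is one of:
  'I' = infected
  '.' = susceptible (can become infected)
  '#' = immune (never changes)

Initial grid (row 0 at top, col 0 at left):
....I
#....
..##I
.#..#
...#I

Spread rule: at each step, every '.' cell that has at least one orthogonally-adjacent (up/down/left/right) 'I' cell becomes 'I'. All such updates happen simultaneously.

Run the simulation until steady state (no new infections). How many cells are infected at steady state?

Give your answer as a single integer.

Answer: 19

Derivation:
Step 0 (initial): 3 infected
Step 1: +2 new -> 5 infected
Step 2: +2 new -> 7 infected
Step 3: +2 new -> 9 infected
Step 4: +2 new -> 11 infected
Step 5: +1 new -> 12 infected
Step 6: +1 new -> 13 infected
Step 7: +1 new -> 14 infected
Step 8: +1 new -> 15 infected
Step 9: +1 new -> 16 infected
Step 10: +1 new -> 17 infected
Step 11: +1 new -> 18 infected
Step 12: +1 new -> 19 infected
Step 13: +0 new -> 19 infected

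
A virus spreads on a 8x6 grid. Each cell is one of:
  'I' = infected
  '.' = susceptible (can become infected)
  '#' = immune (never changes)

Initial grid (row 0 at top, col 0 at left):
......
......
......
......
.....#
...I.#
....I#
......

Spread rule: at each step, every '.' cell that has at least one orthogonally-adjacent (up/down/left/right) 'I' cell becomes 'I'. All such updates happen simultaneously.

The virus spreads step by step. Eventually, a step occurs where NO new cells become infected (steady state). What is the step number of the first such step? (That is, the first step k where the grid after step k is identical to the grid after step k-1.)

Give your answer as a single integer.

Answer: 9

Derivation:
Step 0 (initial): 2 infected
Step 1: +5 new -> 7 infected
Step 2: +7 new -> 14 infected
Step 3: +7 new -> 21 infected
Step 4: +8 new -> 29 infected
Step 5: +7 new -> 36 infected
Step 6: +5 new -> 41 infected
Step 7: +3 new -> 44 infected
Step 8: +1 new -> 45 infected
Step 9: +0 new -> 45 infected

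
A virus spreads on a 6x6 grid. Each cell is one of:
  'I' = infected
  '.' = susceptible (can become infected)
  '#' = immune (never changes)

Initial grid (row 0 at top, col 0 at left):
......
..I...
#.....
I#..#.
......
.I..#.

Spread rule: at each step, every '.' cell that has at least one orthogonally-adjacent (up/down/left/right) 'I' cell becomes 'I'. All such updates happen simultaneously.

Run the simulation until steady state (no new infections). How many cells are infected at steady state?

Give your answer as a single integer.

Step 0 (initial): 3 infected
Step 1: +8 new -> 11 infected
Step 2: +9 new -> 20 infected
Step 3: +6 new -> 26 infected
Step 4: +3 new -> 29 infected
Step 5: +2 new -> 31 infected
Step 6: +1 new -> 32 infected
Step 7: +0 new -> 32 infected

Answer: 32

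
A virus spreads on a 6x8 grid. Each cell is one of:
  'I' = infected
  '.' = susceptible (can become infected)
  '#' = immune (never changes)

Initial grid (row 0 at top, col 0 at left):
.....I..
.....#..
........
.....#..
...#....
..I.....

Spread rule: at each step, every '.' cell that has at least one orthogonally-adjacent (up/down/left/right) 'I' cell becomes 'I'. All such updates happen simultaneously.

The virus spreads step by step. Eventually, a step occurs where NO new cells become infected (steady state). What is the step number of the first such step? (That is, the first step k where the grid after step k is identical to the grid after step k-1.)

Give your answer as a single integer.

Answer: 7

Derivation:
Step 0 (initial): 2 infected
Step 1: +5 new -> 7 infected
Step 2: +8 new -> 15 infected
Step 3: +11 new -> 26 infected
Step 4: +11 new -> 37 infected
Step 5: +6 new -> 43 infected
Step 6: +2 new -> 45 infected
Step 7: +0 new -> 45 infected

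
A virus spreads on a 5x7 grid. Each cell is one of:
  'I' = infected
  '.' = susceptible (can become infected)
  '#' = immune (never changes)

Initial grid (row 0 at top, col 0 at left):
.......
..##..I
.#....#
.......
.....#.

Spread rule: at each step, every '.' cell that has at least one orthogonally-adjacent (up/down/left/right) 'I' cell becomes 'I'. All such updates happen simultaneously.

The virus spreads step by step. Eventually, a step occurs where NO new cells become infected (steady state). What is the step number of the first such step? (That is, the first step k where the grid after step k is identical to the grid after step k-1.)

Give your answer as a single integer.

Answer: 10

Derivation:
Step 0 (initial): 1 infected
Step 1: +2 new -> 3 infected
Step 2: +3 new -> 6 infected
Step 3: +3 new -> 9 infected
Step 4: +4 new -> 13 infected
Step 5: +5 new -> 18 infected
Step 6: +3 new -> 21 infected
Step 7: +4 new -> 25 infected
Step 8: +3 new -> 28 infected
Step 9: +2 new -> 30 infected
Step 10: +0 new -> 30 infected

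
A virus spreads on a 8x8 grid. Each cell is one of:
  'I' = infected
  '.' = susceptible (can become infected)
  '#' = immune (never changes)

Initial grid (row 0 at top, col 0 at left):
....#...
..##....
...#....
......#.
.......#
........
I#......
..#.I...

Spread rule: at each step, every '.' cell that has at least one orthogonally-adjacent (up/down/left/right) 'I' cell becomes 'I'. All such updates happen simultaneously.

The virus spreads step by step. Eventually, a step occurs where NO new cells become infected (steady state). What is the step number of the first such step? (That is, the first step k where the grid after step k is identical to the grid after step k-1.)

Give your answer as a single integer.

Answer: 11

Derivation:
Step 0 (initial): 2 infected
Step 1: +5 new -> 7 infected
Step 2: +7 new -> 14 infected
Step 3: +9 new -> 23 infected
Step 4: +8 new -> 31 infected
Step 5: +8 new -> 39 infected
Step 6: +5 new -> 44 infected
Step 7: +3 new -> 47 infected
Step 8: +4 new -> 51 infected
Step 9: +4 new -> 55 infected
Step 10: +1 new -> 56 infected
Step 11: +0 new -> 56 infected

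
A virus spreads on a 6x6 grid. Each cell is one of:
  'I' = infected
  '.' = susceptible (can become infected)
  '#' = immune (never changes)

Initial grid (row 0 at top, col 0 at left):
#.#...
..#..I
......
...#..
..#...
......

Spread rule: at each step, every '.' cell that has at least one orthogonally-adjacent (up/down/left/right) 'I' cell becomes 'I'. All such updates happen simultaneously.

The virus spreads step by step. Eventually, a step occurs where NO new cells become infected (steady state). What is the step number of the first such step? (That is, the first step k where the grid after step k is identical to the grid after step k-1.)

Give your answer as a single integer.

Step 0 (initial): 1 infected
Step 1: +3 new -> 4 infected
Step 2: +4 new -> 8 infected
Step 3: +4 new -> 12 infected
Step 4: +3 new -> 15 infected
Step 5: +4 new -> 19 infected
Step 6: +4 new -> 23 infected
Step 7: +5 new -> 28 infected
Step 8: +2 new -> 30 infected
Step 9: +1 new -> 31 infected
Step 10: +0 new -> 31 infected

Answer: 10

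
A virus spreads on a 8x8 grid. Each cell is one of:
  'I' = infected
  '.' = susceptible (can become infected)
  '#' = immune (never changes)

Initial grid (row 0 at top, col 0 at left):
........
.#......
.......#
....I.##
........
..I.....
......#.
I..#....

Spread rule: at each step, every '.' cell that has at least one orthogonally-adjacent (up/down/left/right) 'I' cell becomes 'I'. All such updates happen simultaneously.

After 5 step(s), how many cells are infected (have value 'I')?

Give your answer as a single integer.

Step 0 (initial): 3 infected
Step 1: +10 new -> 13 infected
Step 2: +12 new -> 25 infected
Step 3: +10 new -> 35 infected
Step 4: +10 new -> 45 infected
Step 5: +6 new -> 51 infected

Answer: 51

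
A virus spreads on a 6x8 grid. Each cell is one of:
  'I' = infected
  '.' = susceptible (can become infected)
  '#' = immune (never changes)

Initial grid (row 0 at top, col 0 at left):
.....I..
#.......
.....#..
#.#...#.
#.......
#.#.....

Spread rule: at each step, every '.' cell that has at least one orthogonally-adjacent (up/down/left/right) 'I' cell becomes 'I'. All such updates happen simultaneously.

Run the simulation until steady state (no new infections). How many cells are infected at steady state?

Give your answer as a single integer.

Step 0 (initial): 1 infected
Step 1: +3 new -> 4 infected
Step 2: +4 new -> 8 infected
Step 3: +5 new -> 13 infected
Step 4: +5 new -> 18 infected
Step 5: +7 new -> 25 infected
Step 6: +5 new -> 30 infected
Step 7: +7 new -> 37 infected
Step 8: +2 new -> 39 infected
Step 9: +1 new -> 40 infected
Step 10: +0 new -> 40 infected

Answer: 40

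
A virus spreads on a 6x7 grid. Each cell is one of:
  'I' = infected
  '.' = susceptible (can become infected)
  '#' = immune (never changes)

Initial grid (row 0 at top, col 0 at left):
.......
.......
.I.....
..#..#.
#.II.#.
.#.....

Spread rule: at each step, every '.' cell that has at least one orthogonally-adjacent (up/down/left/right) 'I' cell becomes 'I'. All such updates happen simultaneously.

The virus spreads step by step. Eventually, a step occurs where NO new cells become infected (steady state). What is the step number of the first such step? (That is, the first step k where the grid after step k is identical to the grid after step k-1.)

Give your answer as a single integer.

Answer: 8

Derivation:
Step 0 (initial): 3 infected
Step 1: +9 new -> 12 infected
Step 2: +7 new -> 19 infected
Step 3: +5 new -> 24 infected
Step 4: +4 new -> 28 infected
Step 5: +4 new -> 32 infected
Step 6: +3 new -> 35 infected
Step 7: +1 new -> 36 infected
Step 8: +0 new -> 36 infected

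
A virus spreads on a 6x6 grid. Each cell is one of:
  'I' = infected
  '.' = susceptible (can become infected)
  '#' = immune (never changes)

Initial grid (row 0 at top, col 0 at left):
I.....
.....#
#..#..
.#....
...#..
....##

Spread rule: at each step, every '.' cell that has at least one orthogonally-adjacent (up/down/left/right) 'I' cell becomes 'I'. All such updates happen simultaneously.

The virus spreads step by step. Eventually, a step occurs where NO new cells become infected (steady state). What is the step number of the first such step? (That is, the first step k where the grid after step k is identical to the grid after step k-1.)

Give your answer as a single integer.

Step 0 (initial): 1 infected
Step 1: +2 new -> 3 infected
Step 2: +2 new -> 5 infected
Step 3: +3 new -> 8 infected
Step 4: +3 new -> 11 infected
Step 5: +3 new -> 14 infected
Step 6: +3 new -> 17 infected
Step 7: +4 new -> 21 infected
Step 8: +5 new -> 26 infected
Step 9: +3 new -> 29 infected
Step 10: +0 new -> 29 infected

Answer: 10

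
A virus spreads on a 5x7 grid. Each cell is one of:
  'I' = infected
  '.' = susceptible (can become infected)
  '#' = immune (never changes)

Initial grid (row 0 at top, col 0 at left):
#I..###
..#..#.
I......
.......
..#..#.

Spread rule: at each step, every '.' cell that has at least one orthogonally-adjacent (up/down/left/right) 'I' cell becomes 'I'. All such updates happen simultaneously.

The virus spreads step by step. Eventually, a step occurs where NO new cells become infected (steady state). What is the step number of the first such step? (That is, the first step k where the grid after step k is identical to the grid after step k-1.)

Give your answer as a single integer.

Step 0 (initial): 2 infected
Step 1: +5 new -> 7 infected
Step 2: +4 new -> 11 infected
Step 3: +4 new -> 15 infected
Step 4: +3 new -> 18 infected
Step 5: +3 new -> 21 infected
Step 6: +3 new -> 24 infected
Step 7: +2 new -> 26 infected
Step 8: +1 new -> 27 infected
Step 9: +0 new -> 27 infected

Answer: 9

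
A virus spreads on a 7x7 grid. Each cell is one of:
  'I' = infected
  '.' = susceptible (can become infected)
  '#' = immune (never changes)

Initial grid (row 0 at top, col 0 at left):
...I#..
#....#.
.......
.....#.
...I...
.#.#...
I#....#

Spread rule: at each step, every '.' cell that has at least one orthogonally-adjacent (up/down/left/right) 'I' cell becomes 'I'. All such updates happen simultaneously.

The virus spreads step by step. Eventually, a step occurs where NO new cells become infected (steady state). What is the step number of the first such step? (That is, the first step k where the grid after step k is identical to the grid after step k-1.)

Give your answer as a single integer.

Step 0 (initial): 3 infected
Step 1: +6 new -> 9 infected
Step 2: +11 new -> 20 infected
Step 3: +10 new -> 30 infected
Step 4: +7 new -> 37 infected
Step 5: +1 new -> 38 infected
Step 6: +1 new -> 39 infected
Step 7: +1 new -> 40 infected
Step 8: +1 new -> 41 infected
Step 9: +0 new -> 41 infected

Answer: 9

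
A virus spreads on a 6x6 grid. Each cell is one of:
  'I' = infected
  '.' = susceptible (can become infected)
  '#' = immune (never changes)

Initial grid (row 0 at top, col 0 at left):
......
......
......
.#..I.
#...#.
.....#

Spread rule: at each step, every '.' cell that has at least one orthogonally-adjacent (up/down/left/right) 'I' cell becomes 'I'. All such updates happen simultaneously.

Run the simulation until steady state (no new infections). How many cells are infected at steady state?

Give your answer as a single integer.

Answer: 32

Derivation:
Step 0 (initial): 1 infected
Step 1: +3 new -> 4 infected
Step 2: +6 new -> 10 infected
Step 3: +6 new -> 16 infected
Step 4: +7 new -> 23 infected
Step 5: +4 new -> 27 infected
Step 6: +4 new -> 31 infected
Step 7: +1 new -> 32 infected
Step 8: +0 new -> 32 infected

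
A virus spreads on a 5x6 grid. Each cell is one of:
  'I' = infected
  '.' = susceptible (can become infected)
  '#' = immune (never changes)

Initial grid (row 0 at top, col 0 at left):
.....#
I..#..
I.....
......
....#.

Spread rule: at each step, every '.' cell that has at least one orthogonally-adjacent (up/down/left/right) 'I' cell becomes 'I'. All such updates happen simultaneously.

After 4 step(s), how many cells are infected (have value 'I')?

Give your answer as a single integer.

Answer: 19

Derivation:
Step 0 (initial): 2 infected
Step 1: +4 new -> 6 infected
Step 2: +5 new -> 11 infected
Step 3: +4 new -> 15 infected
Step 4: +4 new -> 19 infected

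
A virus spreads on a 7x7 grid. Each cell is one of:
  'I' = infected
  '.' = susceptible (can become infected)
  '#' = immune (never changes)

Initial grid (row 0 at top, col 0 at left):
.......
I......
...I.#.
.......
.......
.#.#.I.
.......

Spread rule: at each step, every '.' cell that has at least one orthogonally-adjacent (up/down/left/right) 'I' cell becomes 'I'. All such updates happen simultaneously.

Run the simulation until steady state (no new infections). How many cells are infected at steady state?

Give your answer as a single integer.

Answer: 46

Derivation:
Step 0 (initial): 3 infected
Step 1: +11 new -> 14 infected
Step 2: +14 new -> 28 infected
Step 3: +8 new -> 36 infected
Step 4: +7 new -> 43 infected
Step 5: +3 new -> 46 infected
Step 6: +0 new -> 46 infected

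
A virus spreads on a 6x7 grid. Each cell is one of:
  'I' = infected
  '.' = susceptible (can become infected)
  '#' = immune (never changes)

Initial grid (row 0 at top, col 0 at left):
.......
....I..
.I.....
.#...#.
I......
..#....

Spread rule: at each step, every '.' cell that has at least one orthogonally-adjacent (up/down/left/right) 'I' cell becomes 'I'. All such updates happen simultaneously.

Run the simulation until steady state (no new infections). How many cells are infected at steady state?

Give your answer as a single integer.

Answer: 39

Derivation:
Step 0 (initial): 3 infected
Step 1: +10 new -> 13 infected
Step 2: +12 new -> 25 infected
Step 3: +7 new -> 32 infected
Step 4: +4 new -> 36 infected
Step 5: +2 new -> 38 infected
Step 6: +1 new -> 39 infected
Step 7: +0 new -> 39 infected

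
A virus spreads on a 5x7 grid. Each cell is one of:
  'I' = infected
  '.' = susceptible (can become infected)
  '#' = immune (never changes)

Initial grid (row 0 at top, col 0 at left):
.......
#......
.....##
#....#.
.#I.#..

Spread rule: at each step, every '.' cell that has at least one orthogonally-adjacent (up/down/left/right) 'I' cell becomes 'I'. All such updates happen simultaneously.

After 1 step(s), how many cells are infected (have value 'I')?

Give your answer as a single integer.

Step 0 (initial): 1 infected
Step 1: +2 new -> 3 infected

Answer: 3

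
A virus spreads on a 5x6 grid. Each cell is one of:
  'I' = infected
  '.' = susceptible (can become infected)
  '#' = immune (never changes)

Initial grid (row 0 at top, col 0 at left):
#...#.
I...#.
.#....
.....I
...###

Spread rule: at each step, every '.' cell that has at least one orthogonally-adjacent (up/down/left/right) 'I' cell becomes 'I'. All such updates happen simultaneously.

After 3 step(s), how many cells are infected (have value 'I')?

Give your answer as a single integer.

Step 0 (initial): 2 infected
Step 1: +4 new -> 6 infected
Step 2: +6 new -> 12 infected
Step 3: +8 new -> 20 infected

Answer: 20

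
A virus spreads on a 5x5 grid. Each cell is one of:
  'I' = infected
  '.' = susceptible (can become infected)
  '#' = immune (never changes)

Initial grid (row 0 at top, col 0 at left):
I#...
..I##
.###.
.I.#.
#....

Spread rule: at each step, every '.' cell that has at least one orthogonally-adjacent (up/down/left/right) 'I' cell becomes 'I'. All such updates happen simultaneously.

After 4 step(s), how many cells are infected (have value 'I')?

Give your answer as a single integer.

Answer: 15

Derivation:
Step 0 (initial): 3 infected
Step 1: +6 new -> 9 infected
Step 2: +3 new -> 12 infected
Step 3: +2 new -> 14 infected
Step 4: +1 new -> 15 infected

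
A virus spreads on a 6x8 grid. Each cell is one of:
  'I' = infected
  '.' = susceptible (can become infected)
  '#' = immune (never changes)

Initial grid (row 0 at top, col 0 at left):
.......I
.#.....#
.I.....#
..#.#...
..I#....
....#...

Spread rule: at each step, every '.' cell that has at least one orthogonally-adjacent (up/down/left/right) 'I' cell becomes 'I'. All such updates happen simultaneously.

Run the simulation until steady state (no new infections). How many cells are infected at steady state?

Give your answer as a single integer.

Step 0 (initial): 3 infected
Step 1: +6 new -> 9 infected
Step 2: +9 new -> 18 infected
Step 3: +9 new -> 27 infected
Step 4: +5 new -> 32 infected
Step 5: +3 new -> 35 infected
Step 6: +3 new -> 38 infected
Step 7: +3 new -> 41 infected
Step 8: +0 new -> 41 infected

Answer: 41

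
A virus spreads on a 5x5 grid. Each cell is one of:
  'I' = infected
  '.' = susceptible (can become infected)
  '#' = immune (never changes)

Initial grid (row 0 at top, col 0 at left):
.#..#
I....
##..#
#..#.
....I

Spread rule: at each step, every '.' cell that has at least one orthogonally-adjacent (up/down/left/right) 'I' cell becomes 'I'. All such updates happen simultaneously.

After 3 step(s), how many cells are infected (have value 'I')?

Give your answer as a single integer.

Answer: 13

Derivation:
Step 0 (initial): 2 infected
Step 1: +4 new -> 6 infected
Step 2: +2 new -> 8 infected
Step 3: +5 new -> 13 infected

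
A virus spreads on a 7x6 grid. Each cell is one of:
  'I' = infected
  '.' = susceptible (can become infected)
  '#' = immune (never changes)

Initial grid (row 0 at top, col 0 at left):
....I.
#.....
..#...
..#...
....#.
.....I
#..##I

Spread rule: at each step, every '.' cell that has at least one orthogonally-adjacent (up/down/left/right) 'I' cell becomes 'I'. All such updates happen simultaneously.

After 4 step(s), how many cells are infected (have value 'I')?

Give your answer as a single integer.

Answer: 27

Derivation:
Step 0 (initial): 3 infected
Step 1: +5 new -> 8 infected
Step 2: +6 new -> 14 infected
Step 3: +7 new -> 21 infected
Step 4: +6 new -> 27 infected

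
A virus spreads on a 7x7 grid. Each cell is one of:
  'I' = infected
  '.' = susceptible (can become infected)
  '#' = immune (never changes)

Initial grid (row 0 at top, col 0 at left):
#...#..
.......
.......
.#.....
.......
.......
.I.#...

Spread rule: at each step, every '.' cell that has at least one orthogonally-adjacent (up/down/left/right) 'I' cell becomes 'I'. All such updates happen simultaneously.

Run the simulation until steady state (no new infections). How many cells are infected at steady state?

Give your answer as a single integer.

Step 0 (initial): 1 infected
Step 1: +3 new -> 4 infected
Step 2: +3 new -> 7 infected
Step 3: +3 new -> 10 infected
Step 4: +4 new -> 14 infected
Step 5: +6 new -> 20 infected
Step 6: +8 new -> 28 infected
Step 7: +7 new -> 35 infected
Step 8: +5 new -> 40 infected
Step 9: +2 new -> 42 infected
Step 10: +2 new -> 44 infected
Step 11: +1 new -> 45 infected
Step 12: +0 new -> 45 infected

Answer: 45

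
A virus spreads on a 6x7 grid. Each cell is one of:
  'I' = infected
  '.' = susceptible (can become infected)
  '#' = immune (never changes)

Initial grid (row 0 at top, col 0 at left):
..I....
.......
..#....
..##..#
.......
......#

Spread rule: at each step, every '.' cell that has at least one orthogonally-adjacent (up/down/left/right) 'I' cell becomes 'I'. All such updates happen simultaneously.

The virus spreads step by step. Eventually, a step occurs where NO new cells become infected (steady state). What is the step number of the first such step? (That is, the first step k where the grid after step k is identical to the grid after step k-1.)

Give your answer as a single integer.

Answer: 9

Derivation:
Step 0 (initial): 1 infected
Step 1: +3 new -> 4 infected
Step 2: +4 new -> 8 infected
Step 3: +5 new -> 13 infected
Step 4: +5 new -> 18 infected
Step 5: +5 new -> 23 infected
Step 6: +6 new -> 29 infected
Step 7: +5 new -> 34 infected
Step 8: +3 new -> 37 infected
Step 9: +0 new -> 37 infected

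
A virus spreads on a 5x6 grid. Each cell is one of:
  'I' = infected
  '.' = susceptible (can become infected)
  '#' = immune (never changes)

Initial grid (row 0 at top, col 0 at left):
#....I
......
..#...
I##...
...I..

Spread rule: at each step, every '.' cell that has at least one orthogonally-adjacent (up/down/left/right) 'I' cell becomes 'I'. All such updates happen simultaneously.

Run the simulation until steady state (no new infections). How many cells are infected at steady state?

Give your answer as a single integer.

Answer: 26

Derivation:
Step 0 (initial): 3 infected
Step 1: +7 new -> 10 infected
Step 2: +9 new -> 19 infected
Step 3: +5 new -> 24 infected
Step 4: +2 new -> 26 infected
Step 5: +0 new -> 26 infected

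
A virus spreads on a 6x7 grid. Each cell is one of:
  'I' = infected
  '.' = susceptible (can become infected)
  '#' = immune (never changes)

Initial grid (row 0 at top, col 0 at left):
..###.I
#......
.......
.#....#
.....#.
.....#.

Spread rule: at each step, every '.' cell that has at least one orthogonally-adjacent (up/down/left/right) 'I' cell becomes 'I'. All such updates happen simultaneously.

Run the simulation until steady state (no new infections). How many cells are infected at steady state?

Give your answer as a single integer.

Step 0 (initial): 1 infected
Step 1: +2 new -> 3 infected
Step 2: +2 new -> 5 infected
Step 3: +2 new -> 7 infected
Step 4: +3 new -> 10 infected
Step 5: +3 new -> 13 infected
Step 6: +4 new -> 17 infected
Step 7: +5 new -> 22 infected
Step 8: +4 new -> 26 infected
Step 9: +3 new -> 29 infected
Step 10: +2 new -> 31 infected
Step 11: +1 new -> 32 infected
Step 12: +0 new -> 32 infected

Answer: 32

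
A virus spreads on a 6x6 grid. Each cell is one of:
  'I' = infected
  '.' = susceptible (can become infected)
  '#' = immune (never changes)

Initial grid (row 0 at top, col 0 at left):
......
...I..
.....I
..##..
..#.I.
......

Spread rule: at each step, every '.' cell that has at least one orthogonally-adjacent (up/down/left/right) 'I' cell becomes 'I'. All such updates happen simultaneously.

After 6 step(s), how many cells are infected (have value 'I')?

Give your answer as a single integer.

Step 0 (initial): 3 infected
Step 1: +11 new -> 14 infected
Step 2: +7 new -> 21 infected
Step 3: +4 new -> 25 infected
Step 4: +4 new -> 29 infected
Step 5: +3 new -> 32 infected
Step 6: +1 new -> 33 infected

Answer: 33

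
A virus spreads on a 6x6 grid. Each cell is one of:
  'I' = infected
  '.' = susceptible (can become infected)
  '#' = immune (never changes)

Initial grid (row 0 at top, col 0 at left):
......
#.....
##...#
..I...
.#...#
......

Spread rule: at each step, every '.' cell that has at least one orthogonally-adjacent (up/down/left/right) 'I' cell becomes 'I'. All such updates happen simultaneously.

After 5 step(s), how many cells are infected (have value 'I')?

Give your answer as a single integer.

Answer: 29

Derivation:
Step 0 (initial): 1 infected
Step 1: +4 new -> 5 infected
Step 2: +6 new -> 11 infected
Step 3: +9 new -> 20 infected
Step 4: +5 new -> 25 infected
Step 5: +4 new -> 29 infected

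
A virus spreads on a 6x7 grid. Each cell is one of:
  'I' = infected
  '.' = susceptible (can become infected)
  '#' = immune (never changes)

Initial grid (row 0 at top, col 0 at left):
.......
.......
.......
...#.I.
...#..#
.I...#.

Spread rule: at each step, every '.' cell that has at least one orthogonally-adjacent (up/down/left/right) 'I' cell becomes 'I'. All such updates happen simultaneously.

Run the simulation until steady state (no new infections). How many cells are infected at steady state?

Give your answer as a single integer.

Answer: 37

Derivation:
Step 0 (initial): 2 infected
Step 1: +7 new -> 9 infected
Step 2: +8 new -> 17 infected
Step 3: +8 new -> 25 infected
Step 4: +6 new -> 31 infected
Step 5: +4 new -> 35 infected
Step 6: +2 new -> 37 infected
Step 7: +0 new -> 37 infected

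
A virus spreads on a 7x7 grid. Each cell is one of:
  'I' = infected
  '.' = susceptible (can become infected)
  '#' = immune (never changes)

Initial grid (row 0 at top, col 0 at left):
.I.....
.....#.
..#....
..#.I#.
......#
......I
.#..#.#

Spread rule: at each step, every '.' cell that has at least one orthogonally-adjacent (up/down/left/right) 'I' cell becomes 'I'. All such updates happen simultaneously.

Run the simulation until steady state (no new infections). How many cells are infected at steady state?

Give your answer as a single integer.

Answer: 41

Derivation:
Step 0 (initial): 3 infected
Step 1: +7 new -> 10 infected
Step 2: +11 new -> 21 infected
Step 3: +7 new -> 28 infected
Step 4: +7 new -> 35 infected
Step 5: +4 new -> 39 infected
Step 6: +1 new -> 40 infected
Step 7: +1 new -> 41 infected
Step 8: +0 new -> 41 infected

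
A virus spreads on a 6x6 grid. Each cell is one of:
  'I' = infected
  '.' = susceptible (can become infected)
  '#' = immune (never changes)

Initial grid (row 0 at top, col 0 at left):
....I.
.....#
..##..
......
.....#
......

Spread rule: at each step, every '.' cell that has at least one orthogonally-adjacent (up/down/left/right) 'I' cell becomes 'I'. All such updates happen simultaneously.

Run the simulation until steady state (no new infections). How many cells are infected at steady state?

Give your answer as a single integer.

Answer: 32

Derivation:
Step 0 (initial): 1 infected
Step 1: +3 new -> 4 infected
Step 2: +3 new -> 7 infected
Step 3: +4 new -> 11 infected
Step 4: +5 new -> 16 infected
Step 5: +5 new -> 21 infected
Step 6: +5 new -> 26 infected
Step 7: +3 new -> 29 infected
Step 8: +2 new -> 31 infected
Step 9: +1 new -> 32 infected
Step 10: +0 new -> 32 infected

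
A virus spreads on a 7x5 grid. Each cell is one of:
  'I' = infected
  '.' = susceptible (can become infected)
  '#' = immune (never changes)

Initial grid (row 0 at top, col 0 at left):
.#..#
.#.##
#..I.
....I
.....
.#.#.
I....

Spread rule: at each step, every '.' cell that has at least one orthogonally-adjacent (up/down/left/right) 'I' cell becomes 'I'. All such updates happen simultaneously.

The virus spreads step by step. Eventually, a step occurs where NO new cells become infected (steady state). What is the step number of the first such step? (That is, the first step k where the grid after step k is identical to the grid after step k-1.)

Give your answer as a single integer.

Step 0 (initial): 3 infected
Step 1: +6 new -> 9 infected
Step 2: +7 new -> 16 infected
Step 3: +8 new -> 24 infected
Step 4: +1 new -> 25 infected
Step 5: +0 new -> 25 infected

Answer: 5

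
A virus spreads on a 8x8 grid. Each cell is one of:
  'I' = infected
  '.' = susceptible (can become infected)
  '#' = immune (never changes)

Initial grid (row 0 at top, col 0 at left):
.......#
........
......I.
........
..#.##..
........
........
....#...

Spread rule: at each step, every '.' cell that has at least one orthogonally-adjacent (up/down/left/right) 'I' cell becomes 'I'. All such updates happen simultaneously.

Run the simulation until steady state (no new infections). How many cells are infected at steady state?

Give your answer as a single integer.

Step 0 (initial): 1 infected
Step 1: +4 new -> 5 infected
Step 2: +7 new -> 12 infected
Step 3: +6 new -> 18 infected
Step 4: +7 new -> 25 infected
Step 5: +9 new -> 34 infected
Step 6: +8 new -> 42 infected
Step 7: +6 new -> 48 infected
Step 8: +5 new -> 53 infected
Step 9: +3 new -> 56 infected
Step 10: +2 new -> 58 infected
Step 11: +1 new -> 59 infected
Step 12: +0 new -> 59 infected

Answer: 59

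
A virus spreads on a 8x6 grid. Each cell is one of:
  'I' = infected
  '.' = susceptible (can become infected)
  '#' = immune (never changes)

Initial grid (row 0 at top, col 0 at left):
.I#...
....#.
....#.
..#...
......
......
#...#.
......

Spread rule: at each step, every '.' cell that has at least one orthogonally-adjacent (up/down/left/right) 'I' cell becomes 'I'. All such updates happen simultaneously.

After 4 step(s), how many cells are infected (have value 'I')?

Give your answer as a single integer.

Answer: 14

Derivation:
Step 0 (initial): 1 infected
Step 1: +2 new -> 3 infected
Step 2: +3 new -> 6 infected
Step 3: +4 new -> 10 infected
Step 4: +4 new -> 14 infected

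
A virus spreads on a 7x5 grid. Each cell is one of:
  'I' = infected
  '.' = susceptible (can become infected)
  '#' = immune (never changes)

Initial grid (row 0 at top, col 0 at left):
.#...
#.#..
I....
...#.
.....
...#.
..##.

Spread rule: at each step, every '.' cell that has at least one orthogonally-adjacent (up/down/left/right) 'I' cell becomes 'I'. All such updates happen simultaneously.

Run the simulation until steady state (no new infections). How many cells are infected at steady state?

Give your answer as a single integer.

Step 0 (initial): 1 infected
Step 1: +2 new -> 3 infected
Step 2: +4 new -> 7 infected
Step 3: +4 new -> 11 infected
Step 4: +5 new -> 16 infected
Step 5: +6 new -> 22 infected
Step 6: +3 new -> 25 infected
Step 7: +1 new -> 26 infected
Step 8: +1 new -> 27 infected
Step 9: +0 new -> 27 infected

Answer: 27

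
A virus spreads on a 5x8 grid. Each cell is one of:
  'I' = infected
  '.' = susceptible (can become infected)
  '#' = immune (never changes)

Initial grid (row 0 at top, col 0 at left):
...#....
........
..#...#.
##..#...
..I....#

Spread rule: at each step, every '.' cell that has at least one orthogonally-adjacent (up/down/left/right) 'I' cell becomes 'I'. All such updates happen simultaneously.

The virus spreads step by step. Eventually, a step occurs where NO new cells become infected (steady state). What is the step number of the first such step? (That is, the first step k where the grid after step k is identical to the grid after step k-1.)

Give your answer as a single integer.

Step 0 (initial): 1 infected
Step 1: +3 new -> 4 infected
Step 2: +3 new -> 7 infected
Step 3: +2 new -> 9 infected
Step 4: +4 new -> 13 infected
Step 5: +4 new -> 17 infected
Step 6: +5 new -> 22 infected
Step 7: +6 new -> 28 infected
Step 8: +4 new -> 32 infected
Step 9: +1 new -> 33 infected
Step 10: +0 new -> 33 infected

Answer: 10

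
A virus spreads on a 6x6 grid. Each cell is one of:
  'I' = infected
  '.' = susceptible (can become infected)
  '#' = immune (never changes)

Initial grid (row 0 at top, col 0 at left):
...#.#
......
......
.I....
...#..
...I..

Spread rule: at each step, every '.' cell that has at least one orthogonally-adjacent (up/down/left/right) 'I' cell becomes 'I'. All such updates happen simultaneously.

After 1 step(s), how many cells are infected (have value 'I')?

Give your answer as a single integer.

Step 0 (initial): 2 infected
Step 1: +6 new -> 8 infected

Answer: 8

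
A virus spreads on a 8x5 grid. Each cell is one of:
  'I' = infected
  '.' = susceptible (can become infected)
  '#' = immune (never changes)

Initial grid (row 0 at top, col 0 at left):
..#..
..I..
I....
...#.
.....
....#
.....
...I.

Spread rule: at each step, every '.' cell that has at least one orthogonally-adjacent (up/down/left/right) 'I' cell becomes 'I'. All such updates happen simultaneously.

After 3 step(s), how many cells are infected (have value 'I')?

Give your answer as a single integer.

Step 0 (initial): 3 infected
Step 1: +9 new -> 12 infected
Step 2: +12 new -> 24 infected
Step 3: +9 new -> 33 infected

Answer: 33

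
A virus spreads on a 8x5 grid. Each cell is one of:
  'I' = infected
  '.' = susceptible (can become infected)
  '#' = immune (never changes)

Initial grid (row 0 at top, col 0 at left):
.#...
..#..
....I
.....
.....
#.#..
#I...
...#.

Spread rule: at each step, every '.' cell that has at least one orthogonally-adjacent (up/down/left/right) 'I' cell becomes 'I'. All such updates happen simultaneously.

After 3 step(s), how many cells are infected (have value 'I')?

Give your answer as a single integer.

Answer: 27

Derivation:
Step 0 (initial): 2 infected
Step 1: +6 new -> 8 infected
Step 2: +9 new -> 17 infected
Step 3: +10 new -> 27 infected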